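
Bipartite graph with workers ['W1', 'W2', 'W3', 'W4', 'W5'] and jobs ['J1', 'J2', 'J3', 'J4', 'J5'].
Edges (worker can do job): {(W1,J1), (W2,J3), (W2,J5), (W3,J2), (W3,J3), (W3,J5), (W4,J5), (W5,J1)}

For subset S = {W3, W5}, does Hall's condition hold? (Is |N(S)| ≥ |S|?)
Yes: |N(S)| = 4, |S| = 2

Subset S = {W3, W5}
Neighbors N(S) = {J1, J2, J3, J5}

|N(S)| = 4, |S| = 2
Hall's condition: |N(S)| ≥ |S| is satisfied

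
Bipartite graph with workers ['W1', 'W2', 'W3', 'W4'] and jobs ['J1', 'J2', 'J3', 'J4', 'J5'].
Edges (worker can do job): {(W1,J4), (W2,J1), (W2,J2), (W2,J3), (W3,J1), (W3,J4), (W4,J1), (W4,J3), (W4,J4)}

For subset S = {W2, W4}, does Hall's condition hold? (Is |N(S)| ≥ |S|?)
Yes: |N(S)| = 4, |S| = 2

Subset S = {W2, W4}
Neighbors N(S) = {J1, J2, J3, J4}

|N(S)| = 4, |S| = 2
Hall's condition: |N(S)| ≥ |S| is satisfied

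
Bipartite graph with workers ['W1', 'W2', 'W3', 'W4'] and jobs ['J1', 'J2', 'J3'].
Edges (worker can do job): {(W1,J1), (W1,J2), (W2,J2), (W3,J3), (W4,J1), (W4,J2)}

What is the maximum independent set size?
Maximum independent set = 4

By König's theorem:
- Min vertex cover = Max matching = 3
- Max independent set = Total vertices - Min vertex cover
- Max independent set = 7 - 3 = 4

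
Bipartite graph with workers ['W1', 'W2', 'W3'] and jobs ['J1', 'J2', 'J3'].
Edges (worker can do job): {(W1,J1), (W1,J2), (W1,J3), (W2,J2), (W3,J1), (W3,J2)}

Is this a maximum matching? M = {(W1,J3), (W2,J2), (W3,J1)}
Yes, size 3 is maximum

Proposed matching has size 3.
Maximum matching size for this graph: 3.

This is a maximum matching.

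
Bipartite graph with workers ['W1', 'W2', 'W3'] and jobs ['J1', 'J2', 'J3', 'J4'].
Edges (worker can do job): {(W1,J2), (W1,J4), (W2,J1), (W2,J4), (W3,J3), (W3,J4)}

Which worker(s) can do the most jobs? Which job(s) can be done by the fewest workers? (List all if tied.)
Most versatile: W1, W2, W3 (2 jobs); Least covered: J1, J2, J3 (1 workers)

Worker degrees (jobs they can do): W1:2, W2:2, W3:2
Job degrees (workers who can do it): J1:1, J2:1, J3:1, J4:3

Maximum worker degree is 2, achieved by: W1, W2, W3
Minimum job degree is 1, achieved by: J1, J2, J3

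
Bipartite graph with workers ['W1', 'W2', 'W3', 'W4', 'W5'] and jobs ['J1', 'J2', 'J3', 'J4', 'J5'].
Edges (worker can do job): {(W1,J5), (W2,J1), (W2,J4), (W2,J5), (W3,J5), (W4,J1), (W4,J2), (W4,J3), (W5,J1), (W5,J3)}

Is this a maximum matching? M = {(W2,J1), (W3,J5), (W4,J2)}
No, size 3 is not maximum

Proposed matching has size 3.
Maximum matching size for this graph: 4.

This is NOT maximum - can be improved to size 4.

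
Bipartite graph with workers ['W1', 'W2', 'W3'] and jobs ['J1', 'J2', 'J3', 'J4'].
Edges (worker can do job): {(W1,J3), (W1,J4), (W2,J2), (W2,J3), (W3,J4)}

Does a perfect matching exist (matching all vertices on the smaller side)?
Yes, perfect matching exists (size 3)

Perfect matching: {(W1,J3), (W2,J2), (W3,J4)}
All 3 vertices on the smaller side are matched.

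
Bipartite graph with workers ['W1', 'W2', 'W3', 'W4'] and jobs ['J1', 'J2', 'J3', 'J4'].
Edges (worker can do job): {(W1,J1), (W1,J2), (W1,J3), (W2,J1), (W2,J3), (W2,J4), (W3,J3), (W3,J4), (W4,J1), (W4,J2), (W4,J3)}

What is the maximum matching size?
Maximum matching size = 4

Maximum matching: {(W1,J2), (W2,J1), (W3,J4), (W4,J3)}
Size: 4

This assigns 4 workers to 4 distinct jobs.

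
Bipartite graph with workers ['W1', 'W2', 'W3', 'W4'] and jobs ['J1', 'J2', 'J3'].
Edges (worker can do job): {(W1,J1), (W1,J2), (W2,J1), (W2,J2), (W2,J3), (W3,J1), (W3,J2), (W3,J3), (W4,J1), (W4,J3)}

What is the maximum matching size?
Maximum matching size = 3

Maximum matching: {(W1,J2), (W3,J3), (W4,J1)}
Size: 3

This assigns 3 workers to 3 distinct jobs.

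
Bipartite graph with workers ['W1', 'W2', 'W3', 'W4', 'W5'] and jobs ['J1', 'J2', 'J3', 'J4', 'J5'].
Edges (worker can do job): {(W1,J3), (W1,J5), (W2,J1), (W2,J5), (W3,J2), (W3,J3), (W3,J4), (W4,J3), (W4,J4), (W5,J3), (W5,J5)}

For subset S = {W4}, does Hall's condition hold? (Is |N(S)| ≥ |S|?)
Yes: |N(S)| = 2, |S| = 1

Subset S = {W4}
Neighbors N(S) = {J3, J4}

|N(S)| = 2, |S| = 1
Hall's condition: |N(S)| ≥ |S| is satisfied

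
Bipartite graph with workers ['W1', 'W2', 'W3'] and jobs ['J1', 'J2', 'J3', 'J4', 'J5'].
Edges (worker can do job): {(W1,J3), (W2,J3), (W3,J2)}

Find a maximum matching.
Matching: {(W1,J3), (W3,J2)}

Maximum matching (size 2):
  W1 → J3
  W3 → J2

Each worker is assigned to at most one job, and each job to at most one worker.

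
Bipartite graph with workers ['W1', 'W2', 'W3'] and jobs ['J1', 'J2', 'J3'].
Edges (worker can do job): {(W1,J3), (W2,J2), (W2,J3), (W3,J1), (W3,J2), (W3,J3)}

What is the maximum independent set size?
Maximum independent set = 3

By König's theorem:
- Min vertex cover = Max matching = 3
- Max independent set = Total vertices - Min vertex cover
- Max independent set = 6 - 3 = 3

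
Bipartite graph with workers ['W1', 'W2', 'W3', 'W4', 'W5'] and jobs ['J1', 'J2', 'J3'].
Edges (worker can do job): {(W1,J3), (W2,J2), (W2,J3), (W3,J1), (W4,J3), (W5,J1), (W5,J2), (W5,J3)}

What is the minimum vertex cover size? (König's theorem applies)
Minimum vertex cover size = 3

By König's theorem: in bipartite graphs,
min vertex cover = max matching = 3

Maximum matching has size 3, so minimum vertex cover also has size 3.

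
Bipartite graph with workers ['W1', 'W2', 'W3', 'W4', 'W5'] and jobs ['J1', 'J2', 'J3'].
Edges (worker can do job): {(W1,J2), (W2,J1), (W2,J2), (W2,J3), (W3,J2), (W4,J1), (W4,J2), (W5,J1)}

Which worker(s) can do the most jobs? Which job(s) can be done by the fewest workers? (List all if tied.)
Most versatile: W2 (3 jobs); Least covered: J3 (1 workers)

Worker degrees (jobs they can do): W1:1, W2:3, W3:1, W4:2, W5:1
Job degrees (workers who can do it): J1:3, J2:4, J3:1

Maximum worker degree is 3, achieved by: W2
Minimum job degree is 1, achieved by: J3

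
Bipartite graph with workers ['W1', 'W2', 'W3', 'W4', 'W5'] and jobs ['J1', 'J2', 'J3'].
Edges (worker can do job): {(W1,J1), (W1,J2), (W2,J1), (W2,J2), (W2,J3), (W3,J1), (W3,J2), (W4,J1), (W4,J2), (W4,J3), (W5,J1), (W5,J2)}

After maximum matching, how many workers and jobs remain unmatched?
Unmatched: 2 workers, 0 jobs

Maximum matching size: 3
Workers: 5 total, 3 matched, 2 unmatched
Jobs: 3 total, 3 matched, 0 unmatched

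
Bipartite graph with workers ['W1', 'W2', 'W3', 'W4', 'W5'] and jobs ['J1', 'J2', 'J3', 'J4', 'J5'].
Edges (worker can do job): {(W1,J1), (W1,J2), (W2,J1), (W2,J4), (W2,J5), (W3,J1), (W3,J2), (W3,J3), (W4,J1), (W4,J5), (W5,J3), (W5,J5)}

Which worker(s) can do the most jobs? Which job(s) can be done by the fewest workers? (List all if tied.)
Most versatile: W2, W3 (3 jobs); Least covered: J4 (1 workers)

Worker degrees (jobs they can do): W1:2, W2:3, W3:3, W4:2, W5:2
Job degrees (workers who can do it): J1:4, J2:2, J3:2, J4:1, J5:3

Maximum worker degree is 3, achieved by: W2, W3
Minimum job degree is 1, achieved by: J4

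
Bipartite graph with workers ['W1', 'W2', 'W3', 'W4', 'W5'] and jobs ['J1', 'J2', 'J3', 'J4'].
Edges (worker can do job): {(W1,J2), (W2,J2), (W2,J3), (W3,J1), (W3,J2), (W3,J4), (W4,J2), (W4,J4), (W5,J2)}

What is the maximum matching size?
Maximum matching size = 4

Maximum matching: {(W2,J3), (W3,J1), (W4,J4), (W5,J2)}
Size: 4

This assigns 4 workers to 4 distinct jobs.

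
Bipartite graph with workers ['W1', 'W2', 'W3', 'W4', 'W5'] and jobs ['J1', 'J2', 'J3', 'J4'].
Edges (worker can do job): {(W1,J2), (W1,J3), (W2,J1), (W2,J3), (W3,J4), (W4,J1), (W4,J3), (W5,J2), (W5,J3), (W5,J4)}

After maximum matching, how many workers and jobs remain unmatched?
Unmatched: 1 workers, 0 jobs

Maximum matching size: 4
Workers: 5 total, 4 matched, 1 unmatched
Jobs: 4 total, 4 matched, 0 unmatched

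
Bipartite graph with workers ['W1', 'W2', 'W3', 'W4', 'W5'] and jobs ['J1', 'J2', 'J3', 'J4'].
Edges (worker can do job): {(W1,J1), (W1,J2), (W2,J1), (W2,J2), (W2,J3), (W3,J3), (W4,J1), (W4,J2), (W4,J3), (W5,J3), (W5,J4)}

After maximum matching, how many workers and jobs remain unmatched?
Unmatched: 1 workers, 0 jobs

Maximum matching size: 4
Workers: 5 total, 4 matched, 1 unmatched
Jobs: 4 total, 4 matched, 0 unmatched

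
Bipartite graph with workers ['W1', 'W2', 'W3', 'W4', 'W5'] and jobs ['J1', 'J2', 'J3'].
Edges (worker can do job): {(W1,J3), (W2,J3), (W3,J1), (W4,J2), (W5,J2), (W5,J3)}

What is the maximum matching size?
Maximum matching size = 3

Maximum matching: {(W1,J3), (W3,J1), (W5,J2)}
Size: 3

This assigns 3 workers to 3 distinct jobs.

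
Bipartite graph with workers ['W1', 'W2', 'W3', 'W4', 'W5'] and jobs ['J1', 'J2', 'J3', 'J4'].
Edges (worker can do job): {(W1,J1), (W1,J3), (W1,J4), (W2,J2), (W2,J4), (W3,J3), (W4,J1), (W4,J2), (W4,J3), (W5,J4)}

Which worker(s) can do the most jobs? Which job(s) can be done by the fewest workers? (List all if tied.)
Most versatile: W1, W4 (3 jobs); Least covered: J1, J2 (2 workers)

Worker degrees (jobs they can do): W1:3, W2:2, W3:1, W4:3, W5:1
Job degrees (workers who can do it): J1:2, J2:2, J3:3, J4:3

Maximum worker degree is 3, achieved by: W1, W4
Minimum job degree is 2, achieved by: J1, J2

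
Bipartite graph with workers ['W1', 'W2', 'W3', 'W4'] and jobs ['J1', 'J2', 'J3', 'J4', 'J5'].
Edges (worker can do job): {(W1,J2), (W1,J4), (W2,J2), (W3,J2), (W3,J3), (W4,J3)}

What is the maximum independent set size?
Maximum independent set = 6

By König's theorem:
- Min vertex cover = Max matching = 3
- Max independent set = Total vertices - Min vertex cover
- Max independent set = 9 - 3 = 6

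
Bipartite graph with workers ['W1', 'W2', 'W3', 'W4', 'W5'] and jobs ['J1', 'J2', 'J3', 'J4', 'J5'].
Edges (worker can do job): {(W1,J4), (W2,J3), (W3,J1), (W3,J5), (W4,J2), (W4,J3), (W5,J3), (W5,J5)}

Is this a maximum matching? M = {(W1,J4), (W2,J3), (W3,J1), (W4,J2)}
No, size 4 is not maximum

Proposed matching has size 4.
Maximum matching size for this graph: 5.

This is NOT maximum - can be improved to size 5.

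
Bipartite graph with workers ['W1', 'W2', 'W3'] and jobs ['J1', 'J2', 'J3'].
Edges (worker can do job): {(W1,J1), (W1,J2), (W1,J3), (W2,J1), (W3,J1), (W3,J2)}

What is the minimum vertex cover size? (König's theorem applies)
Minimum vertex cover size = 3

By König's theorem: in bipartite graphs,
min vertex cover = max matching = 3

Maximum matching has size 3, so minimum vertex cover also has size 3.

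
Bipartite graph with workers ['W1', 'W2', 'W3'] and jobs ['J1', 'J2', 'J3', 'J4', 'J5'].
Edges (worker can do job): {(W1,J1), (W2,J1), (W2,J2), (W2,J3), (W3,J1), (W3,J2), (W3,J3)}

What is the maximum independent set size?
Maximum independent set = 5

By König's theorem:
- Min vertex cover = Max matching = 3
- Max independent set = Total vertices - Min vertex cover
- Max independent set = 8 - 3 = 5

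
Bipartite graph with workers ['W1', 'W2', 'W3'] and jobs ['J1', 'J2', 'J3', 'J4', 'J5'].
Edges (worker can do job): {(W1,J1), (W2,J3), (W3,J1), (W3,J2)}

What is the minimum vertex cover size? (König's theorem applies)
Minimum vertex cover size = 3

By König's theorem: in bipartite graphs,
min vertex cover = max matching = 3

Maximum matching has size 3, so minimum vertex cover also has size 3.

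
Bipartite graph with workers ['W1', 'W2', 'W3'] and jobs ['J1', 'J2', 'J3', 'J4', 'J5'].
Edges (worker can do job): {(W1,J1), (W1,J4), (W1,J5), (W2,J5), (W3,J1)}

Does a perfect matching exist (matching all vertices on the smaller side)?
Yes, perfect matching exists (size 3)

Perfect matching: {(W1,J4), (W2,J5), (W3,J1)}
All 3 vertices on the smaller side are matched.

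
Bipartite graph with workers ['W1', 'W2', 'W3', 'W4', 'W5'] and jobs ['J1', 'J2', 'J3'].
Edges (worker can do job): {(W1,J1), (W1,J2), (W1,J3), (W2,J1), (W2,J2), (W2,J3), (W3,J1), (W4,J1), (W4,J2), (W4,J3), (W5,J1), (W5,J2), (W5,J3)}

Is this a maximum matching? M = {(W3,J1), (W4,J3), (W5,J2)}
Yes, size 3 is maximum

Proposed matching has size 3.
Maximum matching size for this graph: 3.

This is a maximum matching.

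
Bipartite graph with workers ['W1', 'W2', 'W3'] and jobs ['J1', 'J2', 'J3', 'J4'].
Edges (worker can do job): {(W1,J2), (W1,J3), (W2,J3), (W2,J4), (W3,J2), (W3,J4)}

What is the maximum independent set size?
Maximum independent set = 4

By König's theorem:
- Min vertex cover = Max matching = 3
- Max independent set = Total vertices - Min vertex cover
- Max independent set = 7 - 3 = 4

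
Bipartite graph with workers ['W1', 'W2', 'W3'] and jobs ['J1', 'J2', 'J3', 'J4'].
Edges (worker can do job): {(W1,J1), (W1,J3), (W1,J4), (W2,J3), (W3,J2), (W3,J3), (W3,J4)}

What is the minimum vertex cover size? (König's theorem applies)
Minimum vertex cover size = 3

By König's theorem: in bipartite graphs,
min vertex cover = max matching = 3

Maximum matching has size 3, so minimum vertex cover also has size 3.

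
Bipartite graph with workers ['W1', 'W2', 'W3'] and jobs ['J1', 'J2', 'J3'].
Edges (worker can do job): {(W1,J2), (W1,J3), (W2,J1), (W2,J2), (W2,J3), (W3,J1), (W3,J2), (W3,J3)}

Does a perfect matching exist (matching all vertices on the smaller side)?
Yes, perfect matching exists (size 3)

Perfect matching: {(W1,J2), (W2,J3), (W3,J1)}
All 3 vertices on the smaller side are matched.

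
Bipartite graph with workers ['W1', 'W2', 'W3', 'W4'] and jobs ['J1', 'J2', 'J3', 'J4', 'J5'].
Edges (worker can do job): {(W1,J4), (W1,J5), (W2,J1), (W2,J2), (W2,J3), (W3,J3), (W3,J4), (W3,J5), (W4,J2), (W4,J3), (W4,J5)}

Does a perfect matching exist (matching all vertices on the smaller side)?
Yes, perfect matching exists (size 4)

Perfect matching: {(W1,J4), (W2,J2), (W3,J5), (W4,J3)}
All 4 vertices on the smaller side are matched.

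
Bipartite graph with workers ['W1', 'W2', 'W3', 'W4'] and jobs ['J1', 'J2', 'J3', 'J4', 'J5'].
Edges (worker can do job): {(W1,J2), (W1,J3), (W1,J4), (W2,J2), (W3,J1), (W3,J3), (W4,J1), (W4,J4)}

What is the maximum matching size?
Maximum matching size = 4

Maximum matching: {(W1,J3), (W2,J2), (W3,J1), (W4,J4)}
Size: 4

This assigns 4 workers to 4 distinct jobs.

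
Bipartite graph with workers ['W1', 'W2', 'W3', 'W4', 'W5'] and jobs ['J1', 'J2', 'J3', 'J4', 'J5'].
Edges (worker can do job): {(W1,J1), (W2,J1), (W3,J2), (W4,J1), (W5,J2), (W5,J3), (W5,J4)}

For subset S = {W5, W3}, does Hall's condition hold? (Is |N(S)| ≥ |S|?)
Yes: |N(S)| = 3, |S| = 2

Subset S = {W5, W3}
Neighbors N(S) = {J2, J3, J4}

|N(S)| = 3, |S| = 2
Hall's condition: |N(S)| ≥ |S| is satisfied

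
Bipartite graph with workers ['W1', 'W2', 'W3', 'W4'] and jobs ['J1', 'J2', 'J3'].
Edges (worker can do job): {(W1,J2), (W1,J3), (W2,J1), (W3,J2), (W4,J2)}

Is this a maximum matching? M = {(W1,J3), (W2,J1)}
No, size 2 is not maximum

Proposed matching has size 2.
Maximum matching size for this graph: 3.

This is NOT maximum - can be improved to size 3.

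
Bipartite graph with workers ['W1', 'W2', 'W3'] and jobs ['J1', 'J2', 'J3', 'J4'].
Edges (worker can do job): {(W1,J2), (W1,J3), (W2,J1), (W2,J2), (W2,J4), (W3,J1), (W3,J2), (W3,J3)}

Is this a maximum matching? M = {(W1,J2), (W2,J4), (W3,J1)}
Yes, size 3 is maximum

Proposed matching has size 3.
Maximum matching size for this graph: 3.

This is a maximum matching.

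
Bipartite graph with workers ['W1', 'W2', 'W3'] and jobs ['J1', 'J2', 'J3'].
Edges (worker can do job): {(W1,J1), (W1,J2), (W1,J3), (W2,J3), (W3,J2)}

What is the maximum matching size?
Maximum matching size = 3

Maximum matching: {(W1,J1), (W2,J3), (W3,J2)}
Size: 3

This assigns 3 workers to 3 distinct jobs.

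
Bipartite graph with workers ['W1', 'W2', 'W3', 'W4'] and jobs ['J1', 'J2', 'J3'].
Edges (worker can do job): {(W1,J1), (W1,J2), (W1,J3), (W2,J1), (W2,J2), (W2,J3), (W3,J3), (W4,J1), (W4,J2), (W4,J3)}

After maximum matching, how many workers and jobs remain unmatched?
Unmatched: 1 workers, 0 jobs

Maximum matching size: 3
Workers: 4 total, 3 matched, 1 unmatched
Jobs: 3 total, 3 matched, 0 unmatched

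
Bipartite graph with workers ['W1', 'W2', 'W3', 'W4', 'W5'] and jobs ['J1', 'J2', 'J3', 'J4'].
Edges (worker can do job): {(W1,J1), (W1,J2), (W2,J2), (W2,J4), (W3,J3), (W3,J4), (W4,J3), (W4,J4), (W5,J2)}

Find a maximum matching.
Matching: {(W1,J1), (W3,J4), (W4,J3), (W5,J2)}

Maximum matching (size 4):
  W1 → J1
  W3 → J4
  W4 → J3
  W5 → J2

Each worker is assigned to at most one job, and each job to at most one worker.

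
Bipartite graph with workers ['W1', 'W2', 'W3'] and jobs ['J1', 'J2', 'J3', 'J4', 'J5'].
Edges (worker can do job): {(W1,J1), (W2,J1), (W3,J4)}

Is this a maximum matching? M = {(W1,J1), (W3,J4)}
Yes, size 2 is maximum

Proposed matching has size 2.
Maximum matching size for this graph: 2.

This is a maximum matching.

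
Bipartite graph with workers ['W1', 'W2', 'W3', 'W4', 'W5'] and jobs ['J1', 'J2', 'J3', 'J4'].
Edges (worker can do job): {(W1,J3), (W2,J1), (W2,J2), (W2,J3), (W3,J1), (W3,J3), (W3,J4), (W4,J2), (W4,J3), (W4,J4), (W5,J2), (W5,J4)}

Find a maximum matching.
Matching: {(W1,J3), (W3,J1), (W4,J2), (W5,J4)}

Maximum matching (size 4):
  W1 → J3
  W3 → J1
  W4 → J2
  W5 → J4

Each worker is assigned to at most one job, and each job to at most one worker.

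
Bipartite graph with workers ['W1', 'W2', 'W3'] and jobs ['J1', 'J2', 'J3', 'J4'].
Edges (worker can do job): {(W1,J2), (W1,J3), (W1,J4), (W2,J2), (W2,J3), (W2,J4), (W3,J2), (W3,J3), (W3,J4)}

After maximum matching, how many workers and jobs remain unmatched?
Unmatched: 0 workers, 1 jobs

Maximum matching size: 3
Workers: 3 total, 3 matched, 0 unmatched
Jobs: 4 total, 3 matched, 1 unmatched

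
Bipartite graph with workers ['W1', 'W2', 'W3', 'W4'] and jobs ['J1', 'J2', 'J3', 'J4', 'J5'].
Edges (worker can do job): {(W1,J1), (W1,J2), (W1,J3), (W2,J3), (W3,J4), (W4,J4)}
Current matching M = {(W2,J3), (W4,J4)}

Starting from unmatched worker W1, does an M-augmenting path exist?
Yes: W1 → J2

An M-augmenting path alternates non-matching / matching edges, starting and ending at unmatched vertices.
Path: W1 → J2
(J2 is unmatched in M, so the path is augmenting.)
Flipping edges along this path would increase |M| from 2 to 3.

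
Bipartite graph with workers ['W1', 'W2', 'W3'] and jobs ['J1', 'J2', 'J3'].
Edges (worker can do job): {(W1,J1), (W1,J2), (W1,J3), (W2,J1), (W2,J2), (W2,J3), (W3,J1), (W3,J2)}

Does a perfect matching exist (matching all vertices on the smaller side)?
Yes, perfect matching exists (size 3)

Perfect matching: {(W1,J1), (W2,J3), (W3,J2)}
All 3 vertices on the smaller side are matched.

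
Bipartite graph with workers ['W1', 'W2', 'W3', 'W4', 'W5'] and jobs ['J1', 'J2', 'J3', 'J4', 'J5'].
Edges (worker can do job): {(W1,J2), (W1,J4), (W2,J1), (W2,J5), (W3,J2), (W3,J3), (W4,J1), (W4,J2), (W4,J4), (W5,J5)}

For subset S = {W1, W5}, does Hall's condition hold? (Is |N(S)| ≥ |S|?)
Yes: |N(S)| = 3, |S| = 2

Subset S = {W1, W5}
Neighbors N(S) = {J2, J4, J5}

|N(S)| = 3, |S| = 2
Hall's condition: |N(S)| ≥ |S| is satisfied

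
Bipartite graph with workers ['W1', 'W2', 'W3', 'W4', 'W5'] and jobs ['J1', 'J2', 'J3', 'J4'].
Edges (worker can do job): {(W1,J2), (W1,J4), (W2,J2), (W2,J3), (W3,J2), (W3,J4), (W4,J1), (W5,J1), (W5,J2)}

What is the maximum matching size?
Maximum matching size = 4

Maximum matching: {(W1,J2), (W2,J3), (W3,J4), (W5,J1)}
Size: 4

This assigns 4 workers to 4 distinct jobs.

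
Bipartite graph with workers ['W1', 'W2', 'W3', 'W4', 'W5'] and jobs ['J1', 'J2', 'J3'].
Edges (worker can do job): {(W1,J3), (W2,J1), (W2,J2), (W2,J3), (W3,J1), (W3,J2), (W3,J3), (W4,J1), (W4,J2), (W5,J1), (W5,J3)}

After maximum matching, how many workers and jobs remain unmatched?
Unmatched: 2 workers, 0 jobs

Maximum matching size: 3
Workers: 5 total, 3 matched, 2 unmatched
Jobs: 3 total, 3 matched, 0 unmatched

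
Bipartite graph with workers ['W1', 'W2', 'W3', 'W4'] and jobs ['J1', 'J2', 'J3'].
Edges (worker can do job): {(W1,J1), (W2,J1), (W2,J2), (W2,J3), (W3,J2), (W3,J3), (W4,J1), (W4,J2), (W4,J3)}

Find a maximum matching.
Matching: {(W1,J1), (W3,J3), (W4,J2)}

Maximum matching (size 3):
  W1 → J1
  W3 → J3
  W4 → J2

Each worker is assigned to at most one job, and each job to at most one worker.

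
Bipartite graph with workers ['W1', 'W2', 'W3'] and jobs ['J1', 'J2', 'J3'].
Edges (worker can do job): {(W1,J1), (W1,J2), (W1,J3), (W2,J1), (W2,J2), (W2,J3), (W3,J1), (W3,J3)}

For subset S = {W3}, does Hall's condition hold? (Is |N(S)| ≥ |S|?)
Yes: |N(S)| = 2, |S| = 1

Subset S = {W3}
Neighbors N(S) = {J1, J3}

|N(S)| = 2, |S| = 1
Hall's condition: |N(S)| ≥ |S| is satisfied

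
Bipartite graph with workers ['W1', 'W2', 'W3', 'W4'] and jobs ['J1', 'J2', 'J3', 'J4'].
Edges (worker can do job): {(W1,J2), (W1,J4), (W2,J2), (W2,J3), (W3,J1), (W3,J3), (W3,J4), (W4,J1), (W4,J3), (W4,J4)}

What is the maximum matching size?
Maximum matching size = 4

Maximum matching: {(W1,J2), (W2,J3), (W3,J4), (W4,J1)}
Size: 4

This assigns 4 workers to 4 distinct jobs.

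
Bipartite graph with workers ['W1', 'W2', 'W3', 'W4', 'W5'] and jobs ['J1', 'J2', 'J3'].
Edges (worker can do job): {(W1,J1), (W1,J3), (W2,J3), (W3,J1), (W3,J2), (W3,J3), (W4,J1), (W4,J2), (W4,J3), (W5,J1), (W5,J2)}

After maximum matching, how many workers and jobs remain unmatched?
Unmatched: 2 workers, 0 jobs

Maximum matching size: 3
Workers: 5 total, 3 matched, 2 unmatched
Jobs: 3 total, 3 matched, 0 unmatched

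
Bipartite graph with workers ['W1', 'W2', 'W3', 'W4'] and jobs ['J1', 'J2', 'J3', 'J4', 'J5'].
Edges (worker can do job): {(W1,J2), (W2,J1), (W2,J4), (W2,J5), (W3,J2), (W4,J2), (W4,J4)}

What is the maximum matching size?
Maximum matching size = 3

Maximum matching: {(W2,J1), (W3,J2), (W4,J4)}
Size: 3

This assigns 3 workers to 3 distinct jobs.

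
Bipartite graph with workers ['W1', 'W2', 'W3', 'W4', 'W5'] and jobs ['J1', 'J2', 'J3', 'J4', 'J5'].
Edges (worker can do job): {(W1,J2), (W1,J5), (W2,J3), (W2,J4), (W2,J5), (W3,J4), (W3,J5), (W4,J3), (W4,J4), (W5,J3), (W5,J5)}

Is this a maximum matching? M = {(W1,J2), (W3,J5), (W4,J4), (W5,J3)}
Yes, size 4 is maximum

Proposed matching has size 4.
Maximum matching size for this graph: 4.

This is a maximum matching.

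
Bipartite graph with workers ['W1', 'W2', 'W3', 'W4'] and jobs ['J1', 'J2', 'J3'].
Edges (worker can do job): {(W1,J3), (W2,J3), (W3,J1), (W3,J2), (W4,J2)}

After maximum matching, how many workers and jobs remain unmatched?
Unmatched: 1 workers, 0 jobs

Maximum matching size: 3
Workers: 4 total, 3 matched, 1 unmatched
Jobs: 3 total, 3 matched, 0 unmatched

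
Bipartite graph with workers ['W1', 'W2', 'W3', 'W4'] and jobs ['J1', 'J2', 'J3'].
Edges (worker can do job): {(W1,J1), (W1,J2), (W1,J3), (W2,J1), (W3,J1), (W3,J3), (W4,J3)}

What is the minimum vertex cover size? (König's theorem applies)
Minimum vertex cover size = 3

By König's theorem: in bipartite graphs,
min vertex cover = max matching = 3

Maximum matching has size 3, so minimum vertex cover also has size 3.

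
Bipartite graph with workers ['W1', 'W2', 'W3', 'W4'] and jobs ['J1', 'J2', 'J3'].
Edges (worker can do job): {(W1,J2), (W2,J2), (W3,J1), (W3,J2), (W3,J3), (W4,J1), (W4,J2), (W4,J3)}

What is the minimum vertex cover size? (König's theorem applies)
Minimum vertex cover size = 3

By König's theorem: in bipartite graphs,
min vertex cover = max matching = 3

Maximum matching has size 3, so minimum vertex cover also has size 3.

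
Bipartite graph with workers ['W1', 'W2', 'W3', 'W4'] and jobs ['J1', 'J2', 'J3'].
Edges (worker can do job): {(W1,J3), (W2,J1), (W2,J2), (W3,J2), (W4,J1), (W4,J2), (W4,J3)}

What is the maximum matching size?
Maximum matching size = 3

Maximum matching: {(W2,J1), (W3,J2), (W4,J3)}
Size: 3

This assigns 3 workers to 3 distinct jobs.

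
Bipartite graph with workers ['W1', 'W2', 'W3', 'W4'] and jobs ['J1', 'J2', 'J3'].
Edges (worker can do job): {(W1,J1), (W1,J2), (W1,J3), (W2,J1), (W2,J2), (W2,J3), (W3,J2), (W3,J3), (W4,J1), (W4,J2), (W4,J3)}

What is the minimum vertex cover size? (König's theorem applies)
Minimum vertex cover size = 3

By König's theorem: in bipartite graphs,
min vertex cover = max matching = 3

Maximum matching has size 3, so minimum vertex cover also has size 3.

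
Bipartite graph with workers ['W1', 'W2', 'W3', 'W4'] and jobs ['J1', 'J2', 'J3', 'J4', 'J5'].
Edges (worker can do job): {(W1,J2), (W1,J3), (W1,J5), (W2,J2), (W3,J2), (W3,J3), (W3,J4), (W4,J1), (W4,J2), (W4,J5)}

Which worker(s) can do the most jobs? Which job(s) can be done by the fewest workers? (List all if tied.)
Most versatile: W1, W3, W4 (3 jobs); Least covered: J1, J4 (1 workers)

Worker degrees (jobs they can do): W1:3, W2:1, W3:3, W4:3
Job degrees (workers who can do it): J1:1, J2:4, J3:2, J4:1, J5:2

Maximum worker degree is 3, achieved by: W1, W3, W4
Minimum job degree is 1, achieved by: J1, J4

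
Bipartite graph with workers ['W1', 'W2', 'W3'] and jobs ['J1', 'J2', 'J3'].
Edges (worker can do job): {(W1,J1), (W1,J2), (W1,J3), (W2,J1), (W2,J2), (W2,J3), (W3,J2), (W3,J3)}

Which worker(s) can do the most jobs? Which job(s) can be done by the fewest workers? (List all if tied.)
Most versatile: W1, W2 (3 jobs); Least covered: J1 (2 workers)

Worker degrees (jobs they can do): W1:3, W2:3, W3:2
Job degrees (workers who can do it): J1:2, J2:3, J3:3

Maximum worker degree is 3, achieved by: W1, W2
Minimum job degree is 2, achieved by: J1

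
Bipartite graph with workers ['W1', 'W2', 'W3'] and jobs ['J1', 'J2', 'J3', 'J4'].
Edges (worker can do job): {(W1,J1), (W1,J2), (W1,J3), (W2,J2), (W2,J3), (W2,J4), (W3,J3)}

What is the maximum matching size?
Maximum matching size = 3

Maximum matching: {(W1,J2), (W2,J4), (W3,J3)}
Size: 3

This assigns 3 workers to 3 distinct jobs.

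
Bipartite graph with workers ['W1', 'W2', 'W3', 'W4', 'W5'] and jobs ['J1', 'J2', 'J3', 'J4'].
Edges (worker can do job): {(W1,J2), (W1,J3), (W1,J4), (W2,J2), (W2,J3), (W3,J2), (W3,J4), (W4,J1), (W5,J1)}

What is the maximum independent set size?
Maximum independent set = 5

By König's theorem:
- Min vertex cover = Max matching = 4
- Max independent set = Total vertices - Min vertex cover
- Max independent set = 9 - 4 = 5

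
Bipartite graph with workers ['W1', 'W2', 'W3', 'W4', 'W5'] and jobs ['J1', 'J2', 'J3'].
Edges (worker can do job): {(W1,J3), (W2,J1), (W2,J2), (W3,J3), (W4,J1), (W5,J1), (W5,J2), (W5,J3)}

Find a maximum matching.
Matching: {(W3,J3), (W4,J1), (W5,J2)}

Maximum matching (size 3):
  W3 → J3
  W4 → J1
  W5 → J2

Each worker is assigned to at most one job, and each job to at most one worker.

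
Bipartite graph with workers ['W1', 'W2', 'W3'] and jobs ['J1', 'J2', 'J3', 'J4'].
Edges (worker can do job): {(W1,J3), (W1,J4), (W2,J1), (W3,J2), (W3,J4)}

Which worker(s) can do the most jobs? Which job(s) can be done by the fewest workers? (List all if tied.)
Most versatile: W1, W3 (2 jobs); Least covered: J1, J2, J3 (1 workers)

Worker degrees (jobs they can do): W1:2, W2:1, W3:2
Job degrees (workers who can do it): J1:1, J2:1, J3:1, J4:2

Maximum worker degree is 2, achieved by: W1, W3
Minimum job degree is 1, achieved by: J1, J2, J3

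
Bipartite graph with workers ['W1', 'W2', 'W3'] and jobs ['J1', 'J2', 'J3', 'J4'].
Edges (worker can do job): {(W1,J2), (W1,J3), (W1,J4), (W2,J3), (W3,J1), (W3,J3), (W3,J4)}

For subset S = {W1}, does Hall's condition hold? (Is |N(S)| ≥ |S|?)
Yes: |N(S)| = 3, |S| = 1

Subset S = {W1}
Neighbors N(S) = {J2, J3, J4}

|N(S)| = 3, |S| = 1
Hall's condition: |N(S)| ≥ |S| is satisfied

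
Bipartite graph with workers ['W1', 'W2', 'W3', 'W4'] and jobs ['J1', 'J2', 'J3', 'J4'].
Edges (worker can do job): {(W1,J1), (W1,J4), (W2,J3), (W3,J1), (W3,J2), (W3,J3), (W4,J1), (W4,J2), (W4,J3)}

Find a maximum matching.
Matching: {(W1,J4), (W2,J3), (W3,J2), (W4,J1)}

Maximum matching (size 4):
  W1 → J4
  W2 → J3
  W3 → J2
  W4 → J1

Each worker is assigned to at most one job, and each job to at most one worker.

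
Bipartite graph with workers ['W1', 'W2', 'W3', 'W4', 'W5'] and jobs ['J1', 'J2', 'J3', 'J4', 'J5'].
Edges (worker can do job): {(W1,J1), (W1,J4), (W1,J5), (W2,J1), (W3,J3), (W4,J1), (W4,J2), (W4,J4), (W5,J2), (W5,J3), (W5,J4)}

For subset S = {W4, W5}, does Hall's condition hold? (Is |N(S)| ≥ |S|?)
Yes: |N(S)| = 4, |S| = 2

Subset S = {W4, W5}
Neighbors N(S) = {J1, J2, J3, J4}

|N(S)| = 4, |S| = 2
Hall's condition: |N(S)| ≥ |S| is satisfied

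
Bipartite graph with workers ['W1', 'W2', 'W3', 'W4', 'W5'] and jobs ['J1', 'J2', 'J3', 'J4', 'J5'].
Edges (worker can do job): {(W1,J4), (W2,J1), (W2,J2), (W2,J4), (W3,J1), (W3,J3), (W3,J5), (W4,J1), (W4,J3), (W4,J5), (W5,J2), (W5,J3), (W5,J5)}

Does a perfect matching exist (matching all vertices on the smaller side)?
Yes, perfect matching exists (size 5)

Perfect matching: {(W1,J4), (W2,J2), (W3,J3), (W4,J1), (W5,J5)}
All 5 vertices on the smaller side are matched.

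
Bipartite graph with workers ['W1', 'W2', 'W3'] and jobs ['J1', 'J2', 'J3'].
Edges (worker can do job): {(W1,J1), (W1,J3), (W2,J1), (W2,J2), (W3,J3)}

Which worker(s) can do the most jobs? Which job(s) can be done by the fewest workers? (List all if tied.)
Most versatile: W1, W2 (2 jobs); Least covered: J2 (1 workers)

Worker degrees (jobs they can do): W1:2, W2:2, W3:1
Job degrees (workers who can do it): J1:2, J2:1, J3:2

Maximum worker degree is 2, achieved by: W1, W2
Minimum job degree is 1, achieved by: J2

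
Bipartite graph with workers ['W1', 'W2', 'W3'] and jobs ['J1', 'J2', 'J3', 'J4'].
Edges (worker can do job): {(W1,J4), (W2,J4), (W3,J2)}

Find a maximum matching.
Matching: {(W1,J4), (W3,J2)}

Maximum matching (size 2):
  W1 → J4
  W3 → J2

Each worker is assigned to at most one job, and each job to at most one worker.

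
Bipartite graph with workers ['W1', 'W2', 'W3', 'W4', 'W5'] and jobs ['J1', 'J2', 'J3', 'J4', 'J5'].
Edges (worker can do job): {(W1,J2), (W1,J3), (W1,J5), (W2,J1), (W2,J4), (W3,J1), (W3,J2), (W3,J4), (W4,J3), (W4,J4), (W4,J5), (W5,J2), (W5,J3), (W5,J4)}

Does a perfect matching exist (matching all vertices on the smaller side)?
Yes, perfect matching exists (size 5)

Perfect matching: {(W1,J5), (W2,J1), (W3,J2), (W4,J4), (W5,J3)}
All 5 vertices on the smaller side are matched.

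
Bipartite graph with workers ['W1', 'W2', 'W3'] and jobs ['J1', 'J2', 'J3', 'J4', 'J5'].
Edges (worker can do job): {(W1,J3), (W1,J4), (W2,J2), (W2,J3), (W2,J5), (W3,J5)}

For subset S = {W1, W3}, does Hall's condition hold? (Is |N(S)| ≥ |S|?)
Yes: |N(S)| = 3, |S| = 2

Subset S = {W1, W3}
Neighbors N(S) = {J3, J4, J5}

|N(S)| = 3, |S| = 2
Hall's condition: |N(S)| ≥ |S| is satisfied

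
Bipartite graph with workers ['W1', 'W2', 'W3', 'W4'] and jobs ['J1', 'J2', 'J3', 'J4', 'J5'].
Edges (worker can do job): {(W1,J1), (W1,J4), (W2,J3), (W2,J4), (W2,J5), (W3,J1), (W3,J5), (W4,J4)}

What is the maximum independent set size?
Maximum independent set = 5

By König's theorem:
- Min vertex cover = Max matching = 4
- Max independent set = Total vertices - Min vertex cover
- Max independent set = 9 - 4 = 5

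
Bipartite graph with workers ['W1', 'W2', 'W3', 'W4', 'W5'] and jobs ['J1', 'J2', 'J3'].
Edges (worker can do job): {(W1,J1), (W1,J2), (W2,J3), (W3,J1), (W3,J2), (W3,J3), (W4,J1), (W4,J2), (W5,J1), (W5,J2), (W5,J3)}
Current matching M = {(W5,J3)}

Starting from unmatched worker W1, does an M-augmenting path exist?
Yes: W1 → J1

An M-augmenting path alternates non-matching / matching edges, starting and ending at unmatched vertices.
Path: W1 → J1
(J1 is unmatched in M, so the path is augmenting.)
Flipping edges along this path would increase |M| from 1 to 2.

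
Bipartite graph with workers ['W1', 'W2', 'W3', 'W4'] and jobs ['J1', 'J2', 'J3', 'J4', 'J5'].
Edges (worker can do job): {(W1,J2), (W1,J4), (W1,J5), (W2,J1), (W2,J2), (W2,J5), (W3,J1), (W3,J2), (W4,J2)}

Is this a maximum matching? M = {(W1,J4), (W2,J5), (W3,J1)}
No, size 3 is not maximum

Proposed matching has size 3.
Maximum matching size for this graph: 4.

This is NOT maximum - can be improved to size 4.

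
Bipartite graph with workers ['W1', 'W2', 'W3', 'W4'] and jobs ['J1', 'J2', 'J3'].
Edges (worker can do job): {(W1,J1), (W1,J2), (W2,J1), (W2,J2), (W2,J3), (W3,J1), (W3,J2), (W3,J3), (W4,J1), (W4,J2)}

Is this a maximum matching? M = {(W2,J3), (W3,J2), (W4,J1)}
Yes, size 3 is maximum

Proposed matching has size 3.
Maximum matching size for this graph: 3.

This is a maximum matching.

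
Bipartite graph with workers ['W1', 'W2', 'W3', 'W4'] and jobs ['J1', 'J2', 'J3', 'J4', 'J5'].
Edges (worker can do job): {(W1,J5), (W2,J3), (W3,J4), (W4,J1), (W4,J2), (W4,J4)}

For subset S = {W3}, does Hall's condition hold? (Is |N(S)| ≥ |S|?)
Yes: |N(S)| = 1, |S| = 1

Subset S = {W3}
Neighbors N(S) = {J4}

|N(S)| = 1, |S| = 1
Hall's condition: |N(S)| ≥ |S| is satisfied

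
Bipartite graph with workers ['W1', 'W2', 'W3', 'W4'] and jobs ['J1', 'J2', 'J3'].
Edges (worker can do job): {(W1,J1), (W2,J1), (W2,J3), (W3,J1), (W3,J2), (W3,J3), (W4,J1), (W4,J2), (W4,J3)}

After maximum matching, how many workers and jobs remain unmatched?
Unmatched: 1 workers, 0 jobs

Maximum matching size: 3
Workers: 4 total, 3 matched, 1 unmatched
Jobs: 3 total, 3 matched, 0 unmatched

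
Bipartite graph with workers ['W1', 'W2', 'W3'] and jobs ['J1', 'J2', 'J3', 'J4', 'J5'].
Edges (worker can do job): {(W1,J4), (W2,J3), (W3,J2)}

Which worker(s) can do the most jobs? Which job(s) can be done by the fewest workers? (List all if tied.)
Most versatile: W1, W2, W3 (1 jobs); Least covered: J1, J5 (0 workers)

Worker degrees (jobs they can do): W1:1, W2:1, W3:1
Job degrees (workers who can do it): J1:0, J2:1, J3:1, J4:1, J5:0

Maximum worker degree is 1, achieved by: W1, W2, W3
Minimum job degree is 0, achieved by: J1, J5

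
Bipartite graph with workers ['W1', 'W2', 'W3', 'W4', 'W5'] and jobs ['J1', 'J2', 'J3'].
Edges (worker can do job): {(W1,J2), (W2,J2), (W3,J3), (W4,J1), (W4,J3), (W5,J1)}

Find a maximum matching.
Matching: {(W1,J2), (W3,J3), (W5,J1)}

Maximum matching (size 3):
  W1 → J2
  W3 → J3
  W5 → J1

Each worker is assigned to at most one job, and each job to at most one worker.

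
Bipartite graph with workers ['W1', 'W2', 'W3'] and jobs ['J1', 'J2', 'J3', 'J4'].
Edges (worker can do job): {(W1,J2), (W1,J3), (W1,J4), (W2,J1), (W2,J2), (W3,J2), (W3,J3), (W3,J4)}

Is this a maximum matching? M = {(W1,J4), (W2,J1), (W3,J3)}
Yes, size 3 is maximum

Proposed matching has size 3.
Maximum matching size for this graph: 3.

This is a maximum matching.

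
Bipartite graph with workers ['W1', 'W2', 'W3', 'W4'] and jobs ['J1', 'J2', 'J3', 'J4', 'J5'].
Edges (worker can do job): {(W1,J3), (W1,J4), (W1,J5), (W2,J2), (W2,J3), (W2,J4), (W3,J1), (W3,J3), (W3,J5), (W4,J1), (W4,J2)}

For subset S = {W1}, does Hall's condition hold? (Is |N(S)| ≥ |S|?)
Yes: |N(S)| = 3, |S| = 1

Subset S = {W1}
Neighbors N(S) = {J3, J4, J5}

|N(S)| = 3, |S| = 1
Hall's condition: |N(S)| ≥ |S| is satisfied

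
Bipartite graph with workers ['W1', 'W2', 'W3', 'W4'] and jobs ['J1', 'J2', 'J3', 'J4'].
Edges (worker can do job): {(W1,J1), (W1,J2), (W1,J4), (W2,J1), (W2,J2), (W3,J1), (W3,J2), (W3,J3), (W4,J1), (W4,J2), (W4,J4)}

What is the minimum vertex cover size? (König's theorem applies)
Minimum vertex cover size = 4

By König's theorem: in bipartite graphs,
min vertex cover = max matching = 4

Maximum matching has size 4, so minimum vertex cover also has size 4.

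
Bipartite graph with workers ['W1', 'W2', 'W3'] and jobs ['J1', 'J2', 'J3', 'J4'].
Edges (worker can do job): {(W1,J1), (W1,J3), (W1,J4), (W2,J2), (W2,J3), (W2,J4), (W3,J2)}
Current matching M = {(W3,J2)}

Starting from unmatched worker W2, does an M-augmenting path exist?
Yes: W2 → J4

An M-augmenting path alternates non-matching / matching edges, starting and ending at unmatched vertices.
Path: W2 → J4
(J4 is unmatched in M, so the path is augmenting.)
Flipping edges along this path would increase |M| from 1 to 2.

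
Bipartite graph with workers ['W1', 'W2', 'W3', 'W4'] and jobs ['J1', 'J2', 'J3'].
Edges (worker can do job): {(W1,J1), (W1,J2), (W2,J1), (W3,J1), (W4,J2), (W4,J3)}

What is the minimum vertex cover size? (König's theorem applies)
Minimum vertex cover size = 3

By König's theorem: in bipartite graphs,
min vertex cover = max matching = 3

Maximum matching has size 3, so minimum vertex cover also has size 3.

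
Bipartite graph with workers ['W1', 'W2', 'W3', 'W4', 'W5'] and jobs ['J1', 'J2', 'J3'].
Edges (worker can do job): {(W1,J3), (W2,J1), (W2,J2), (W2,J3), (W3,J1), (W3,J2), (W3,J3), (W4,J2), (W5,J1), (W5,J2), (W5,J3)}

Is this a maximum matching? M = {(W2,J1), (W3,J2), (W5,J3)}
Yes, size 3 is maximum

Proposed matching has size 3.
Maximum matching size for this graph: 3.

This is a maximum matching.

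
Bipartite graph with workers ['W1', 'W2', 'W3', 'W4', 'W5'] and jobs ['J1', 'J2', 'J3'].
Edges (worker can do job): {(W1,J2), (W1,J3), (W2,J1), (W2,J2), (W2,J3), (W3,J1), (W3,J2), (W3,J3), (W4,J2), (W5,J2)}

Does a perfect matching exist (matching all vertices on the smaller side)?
Yes, perfect matching exists (size 3)

Perfect matching: {(W1,J3), (W2,J1), (W3,J2)}
All 3 vertices on the smaller side are matched.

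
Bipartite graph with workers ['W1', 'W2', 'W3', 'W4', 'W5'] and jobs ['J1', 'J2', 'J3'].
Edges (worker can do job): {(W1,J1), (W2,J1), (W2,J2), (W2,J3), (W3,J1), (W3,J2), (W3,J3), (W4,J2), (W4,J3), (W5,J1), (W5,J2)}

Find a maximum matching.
Matching: {(W3,J1), (W4,J3), (W5,J2)}

Maximum matching (size 3):
  W3 → J1
  W4 → J3
  W5 → J2

Each worker is assigned to at most one job, and each job to at most one worker.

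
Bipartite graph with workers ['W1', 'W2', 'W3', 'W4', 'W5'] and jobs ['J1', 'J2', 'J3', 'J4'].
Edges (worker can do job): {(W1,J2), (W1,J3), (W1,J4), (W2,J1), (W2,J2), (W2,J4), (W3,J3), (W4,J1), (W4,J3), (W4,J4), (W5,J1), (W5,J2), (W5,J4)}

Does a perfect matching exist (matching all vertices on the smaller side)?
Yes, perfect matching exists (size 4)

Perfect matching: {(W1,J2), (W3,J3), (W4,J4), (W5,J1)}
All 4 vertices on the smaller side are matched.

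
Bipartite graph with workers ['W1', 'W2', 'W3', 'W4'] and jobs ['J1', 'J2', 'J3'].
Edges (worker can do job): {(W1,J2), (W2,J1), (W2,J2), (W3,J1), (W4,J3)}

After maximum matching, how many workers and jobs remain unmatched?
Unmatched: 1 workers, 0 jobs

Maximum matching size: 3
Workers: 4 total, 3 matched, 1 unmatched
Jobs: 3 total, 3 matched, 0 unmatched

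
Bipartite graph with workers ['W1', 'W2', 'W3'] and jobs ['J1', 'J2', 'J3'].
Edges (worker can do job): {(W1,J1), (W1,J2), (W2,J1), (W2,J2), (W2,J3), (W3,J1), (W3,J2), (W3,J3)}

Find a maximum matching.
Matching: {(W1,J2), (W2,J1), (W3,J3)}

Maximum matching (size 3):
  W1 → J2
  W2 → J1
  W3 → J3

Each worker is assigned to at most one job, and each job to at most one worker.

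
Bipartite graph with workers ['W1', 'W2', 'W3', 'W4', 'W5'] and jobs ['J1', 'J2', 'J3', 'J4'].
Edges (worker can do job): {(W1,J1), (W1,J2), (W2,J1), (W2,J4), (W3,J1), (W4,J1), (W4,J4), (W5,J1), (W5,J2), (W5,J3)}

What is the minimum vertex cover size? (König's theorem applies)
Minimum vertex cover size = 4

By König's theorem: in bipartite graphs,
min vertex cover = max matching = 4

Maximum matching has size 4, so minimum vertex cover also has size 4.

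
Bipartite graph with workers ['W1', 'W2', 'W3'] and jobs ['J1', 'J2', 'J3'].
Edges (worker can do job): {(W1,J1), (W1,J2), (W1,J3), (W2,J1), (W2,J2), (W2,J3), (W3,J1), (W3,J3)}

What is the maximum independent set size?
Maximum independent set = 3

By König's theorem:
- Min vertex cover = Max matching = 3
- Max independent set = Total vertices - Min vertex cover
- Max independent set = 6 - 3 = 3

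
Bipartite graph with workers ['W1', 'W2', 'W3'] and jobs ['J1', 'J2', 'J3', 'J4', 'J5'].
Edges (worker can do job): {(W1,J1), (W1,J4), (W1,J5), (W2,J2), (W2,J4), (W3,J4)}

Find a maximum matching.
Matching: {(W1,J1), (W2,J2), (W3,J4)}

Maximum matching (size 3):
  W1 → J1
  W2 → J2
  W3 → J4

Each worker is assigned to at most one job, and each job to at most one worker.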